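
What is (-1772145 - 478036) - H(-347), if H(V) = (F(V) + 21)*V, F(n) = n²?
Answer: 39539029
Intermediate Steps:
H(V) = V*(21 + V²) (H(V) = (V² + 21)*V = (21 + V²)*V = V*(21 + V²))
(-1772145 - 478036) - H(-347) = (-1772145 - 478036) - (-347)*(21 + (-347)²) = -2250181 - (-347)*(21 + 120409) = -2250181 - (-347)*120430 = -2250181 - 1*(-41789210) = -2250181 + 41789210 = 39539029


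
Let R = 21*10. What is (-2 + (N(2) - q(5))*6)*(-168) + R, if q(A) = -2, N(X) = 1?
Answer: -2478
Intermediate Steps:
R = 210
(-2 + (N(2) - q(5))*6)*(-168) + R = (-2 + (1 - 1*(-2))*6)*(-168) + 210 = (-2 + (1 + 2)*6)*(-168) + 210 = (-2 + 3*6)*(-168) + 210 = (-2 + 18)*(-168) + 210 = 16*(-168) + 210 = -2688 + 210 = -2478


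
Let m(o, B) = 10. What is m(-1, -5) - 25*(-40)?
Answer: 1010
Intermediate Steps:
m(-1, -5) - 25*(-40) = 10 - 25*(-40) = 10 + 1000 = 1010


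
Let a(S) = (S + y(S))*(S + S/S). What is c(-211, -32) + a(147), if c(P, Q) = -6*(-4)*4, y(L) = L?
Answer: 43608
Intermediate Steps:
c(P, Q) = 96 (c(P, Q) = 24*4 = 96)
a(S) = 2*S*(1 + S) (a(S) = (S + S)*(S + S/S) = (2*S)*(S + 1) = (2*S)*(1 + S) = 2*S*(1 + S))
c(-211, -32) + a(147) = 96 + 2*147*(1 + 147) = 96 + 2*147*148 = 96 + 43512 = 43608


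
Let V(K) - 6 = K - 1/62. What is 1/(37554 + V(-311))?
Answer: 62/2309437 ≈ 2.6846e-5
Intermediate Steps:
V(K) = 371/62 + K (V(K) = 6 + (K - 1/62) = 6 + (-1/62 + K) = 371/62 + K)
1/(37554 + V(-311)) = 1/(37554 + (371/62 - 311)) = 1/(37554 - 18911/62) = 1/(2309437/62) = 62/2309437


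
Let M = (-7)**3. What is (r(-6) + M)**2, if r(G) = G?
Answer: 121801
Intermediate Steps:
M = -343
(r(-6) + M)**2 = (-6 - 343)**2 = (-349)**2 = 121801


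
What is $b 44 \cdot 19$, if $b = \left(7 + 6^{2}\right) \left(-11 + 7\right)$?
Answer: $-143792$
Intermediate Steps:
$b = -172$ ($b = \left(7 + 36\right) \left(-4\right) = 43 \left(-4\right) = -172$)
$b 44 \cdot 19 = \left(-172\right) 44 \cdot 19 = \left(-7568\right) 19 = -143792$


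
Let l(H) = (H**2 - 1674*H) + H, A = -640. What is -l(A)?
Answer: -1480320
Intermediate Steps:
l(H) = H**2 - 1673*H
-l(A) = -(-640)*(-1673 - 640) = -(-640)*(-2313) = -1*1480320 = -1480320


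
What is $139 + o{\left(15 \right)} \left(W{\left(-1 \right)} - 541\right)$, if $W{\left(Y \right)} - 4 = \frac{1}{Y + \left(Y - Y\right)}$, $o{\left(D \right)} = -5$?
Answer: $2829$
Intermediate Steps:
$W{\left(Y \right)} = 4 + \frac{1}{Y}$ ($W{\left(Y \right)} = 4 + \frac{1}{Y + \left(Y - Y\right)} = 4 + \frac{1}{Y + 0} = 4 + \frac{1}{Y}$)
$139 + o{\left(15 \right)} \left(W{\left(-1 \right)} - 541\right) = 139 - 5 \left(\left(4 + \frac{1}{-1}\right) - 541\right) = 139 - 5 \left(\left(4 - 1\right) - 541\right) = 139 - 5 \left(3 - 541\right) = 139 - -2690 = 139 + 2690 = 2829$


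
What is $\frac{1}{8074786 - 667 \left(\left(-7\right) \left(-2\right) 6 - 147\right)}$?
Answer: $\frac{1}{8116807} \approx 1.232 \cdot 10^{-7}$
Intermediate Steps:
$\frac{1}{8074786 - 667 \left(\left(-7\right) \left(-2\right) 6 - 147\right)} = \frac{1}{8074786 - 667 \left(14 \cdot 6 - 147\right)} = \frac{1}{8074786 - 667 \left(84 - 147\right)} = \frac{1}{8074786 - -42021} = \frac{1}{8074786 + 42021} = \frac{1}{8116807}$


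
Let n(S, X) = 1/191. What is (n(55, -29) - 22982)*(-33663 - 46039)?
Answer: 349856790822/191 ≈ 1.8317e+9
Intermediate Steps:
n(S, X) = 1/191
(n(55, -29) - 22982)*(-33663 - 46039) = (1/191 - 22982)*(-33663 - 46039) = -4389561/191*(-79702) = 349856790822/191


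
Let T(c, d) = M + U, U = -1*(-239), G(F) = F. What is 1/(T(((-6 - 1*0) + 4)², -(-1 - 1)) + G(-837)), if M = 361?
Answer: -1/237 ≈ -0.0042194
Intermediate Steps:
U = 239
T(c, d) = 600 (T(c, d) = 361 + 239 = 600)
1/(T(((-6 - 1*0) + 4)², -(-1 - 1)) + G(-837)) = 1/(600 - 837) = 1/(-237) = -1/237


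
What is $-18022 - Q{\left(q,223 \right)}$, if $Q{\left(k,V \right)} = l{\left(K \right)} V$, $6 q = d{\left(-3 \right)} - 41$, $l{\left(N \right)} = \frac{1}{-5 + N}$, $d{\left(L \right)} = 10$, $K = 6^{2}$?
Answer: $- \frac{558905}{31} \approx -18029.0$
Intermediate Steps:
$K = 36$
$q = - \frac{31}{6}$ ($q = \frac{10 - 41}{6} = \frac{1}{6} \left(-31\right) = - \frac{31}{6} \approx -5.1667$)
$Q{\left(k,V \right)} = \frac{V}{31}$ ($Q{\left(k,V \right)} = \frac{V}{-5 + 36} = \frac{V}{31}$)
$-18022 - Q{\left(q,223 \right)} = -18022 - \frac{1}{31} \cdot 223 = -18022 - \frac{223}{31} = - \frac{558905}{31}$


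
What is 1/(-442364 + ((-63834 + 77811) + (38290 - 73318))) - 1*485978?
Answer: -225209494871/463415 ≈ -4.8598e+5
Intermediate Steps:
1/(-442364 + ((-63834 + 77811) + (38290 - 73318))) - 1*485978 = 1/(-442364 + (13977 - 35028)) - 485978 = 1/(-442364 - 21051) - 485978 = 1/(-463415) - 485978 = -1/463415 - 485978 = -225209494871/463415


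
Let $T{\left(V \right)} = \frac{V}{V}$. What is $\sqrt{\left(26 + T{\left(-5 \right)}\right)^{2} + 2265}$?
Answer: $\sqrt{2994} \approx 54.717$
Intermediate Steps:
$T{\left(V \right)} = 1$
$\sqrt{\left(26 + T{\left(-5 \right)}\right)^{2} + 2265} = \sqrt{\left(26 + 1\right)^{2} + 2265} = \sqrt{27^{2} + 2265} = \sqrt{729 + 2265} = \sqrt{2994}$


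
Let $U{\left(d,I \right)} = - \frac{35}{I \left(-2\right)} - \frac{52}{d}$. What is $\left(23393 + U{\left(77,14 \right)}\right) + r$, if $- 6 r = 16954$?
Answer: $\frac{19004747}{924} \approx 20568.0$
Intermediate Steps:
$r = - \frac{8477}{3}$ ($r = \left(- \frac{1}{6}\right) 16954 = - \frac{8477}{3} \approx -2825.7$)
$U{\left(d,I \right)} = - \frac{52}{d} + \frac{35}{2 I}$ ($U{\left(d,I \right)} = - \frac{35}{\left(-2\right) I} - \frac{52}{d} = - 35 \left(- \frac{1}{2 I}\right) - \frac{52}{d} = \frac{35}{2 I} - \frac{52}{d} = - \frac{52}{d} + \frac{35}{2 I}$)
$\left(23393 + U{\left(77,14 \right)}\right) + r = \left(23393 + \left(- \frac{52}{77} + \frac{35}{2 \cdot 14}\right)\right) - \frac{8477}{3} = \left(23393 + \left(\left(-52\right) \frac{1}{77} + \frac{35}{2} \cdot \frac{1}{14}\right)\right) - \frac{8477}{3} = \left(23393 + \left(- \frac{52}{77} + \frac{5}{4}\right)\right) - \frac{8477}{3} = \left(23393 + \frac{177}{308}\right) - \frac{8477}{3} = \frac{7205221}{308} - \frac{8477}{3} = \frac{19004747}{924}$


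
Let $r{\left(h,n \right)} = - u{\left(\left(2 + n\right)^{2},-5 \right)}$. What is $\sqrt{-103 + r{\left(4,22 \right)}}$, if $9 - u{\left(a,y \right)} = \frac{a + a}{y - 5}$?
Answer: $\frac{4 i \sqrt{355}}{5} \approx 15.073 i$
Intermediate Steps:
$u{\left(a,y \right)} = 9 - \frac{2 a}{-5 + y}$ ($u{\left(a,y \right)} = 9 - \frac{a + a}{y - 5} = 9 - \frac{2 a}{-5 + y}$)
$r{\left(h,n \right)} = -9 - \frac{\left(2 + n\right)^{2}}{5}$ ($r{\left(h,n \right)} = - \frac{-45 - 2 \left(2 + n\right)^{2} + 9 \left(-5\right)}{-5 - 5} = - \frac{-45 - 2 \left(2 + n\right)^{2} - 45}{-10} = - \frac{\left(-1\right) \left(-90 - 2 \left(2 + n\right)^{2}\right)}{10} = - (9 + \frac{\left(2 + n\right)^{2}}{5}) = -9 - \frac{\left(2 + n\right)^{2}}{5}$)
$\sqrt{-103 + r{\left(4,22 \right)}} = \sqrt{-103 - \left(9 + \frac{\left(2 + 22\right)^{2}}{5}\right)} = \sqrt{-103 - \left(9 + \frac{24^{2}}{5}\right)} = \sqrt{-103 - \frac{621}{5}} = \sqrt{- \frac{1136}{5}} = \frac{4 i \sqrt{355}}{5}$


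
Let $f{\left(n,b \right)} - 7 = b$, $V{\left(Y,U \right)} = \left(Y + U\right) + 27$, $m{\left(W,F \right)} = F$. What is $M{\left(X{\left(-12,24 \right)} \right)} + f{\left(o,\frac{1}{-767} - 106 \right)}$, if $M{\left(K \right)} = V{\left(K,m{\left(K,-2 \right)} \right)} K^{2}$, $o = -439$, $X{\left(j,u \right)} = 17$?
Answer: $\frac{9233912}{767} \approx 12039.0$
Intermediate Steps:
$V{\left(Y,U \right)} = 27 + U + Y$ ($V{\left(Y,U \right)} = \left(U + Y\right) + 27 = 27 + U + Y$)
$f{\left(n,b \right)} = 7 + b$
$M{\left(K \right)} = K^{2} \left(25 + K\right)$ ($M{\left(K \right)} = \left(27 - 2 + K\right) K^{2} = \left(25 + K\right) K^{2} = K^{2} \left(25 + K\right)$)
$M{\left(X{\left(-12,24 \right)} \right)} + f{\left(o,\frac{1}{-767} - 106 \right)} = 17^{2} \left(25 + 17\right) + \left(7 + \left(\frac{1}{-767} - 106\right)\right) = 289 \cdot 42 + \left(7 - \frac{81303}{767}\right) = 12138 + \left(7 - \frac{81303}{767}\right) = 12138 - \frac{75934}{767} = \frac{9233912}{767}$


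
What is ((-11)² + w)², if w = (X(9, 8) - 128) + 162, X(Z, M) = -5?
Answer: 22500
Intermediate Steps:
w = 29 (w = (-5 - 128) + 162 = -133 + 162 = 29)
((-11)² + w)² = ((-11)² + 29)² = (121 + 29)² = 150² = 22500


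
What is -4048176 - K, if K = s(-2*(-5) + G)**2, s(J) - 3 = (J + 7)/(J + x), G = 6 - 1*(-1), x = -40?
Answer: -2141487129/529 ≈ -4.0482e+6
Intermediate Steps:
G = 7 (G = 6 + 1 = 7)
s(J) = 3 + (7 + J)/(-40 + J) (s(J) = 3 + (J + 7)/(J - 40) = 3 + (7 + J)/(-40 + J))
K = 2025/529 (K = ((-113 + 4*(-2*(-5) + 7))/(-40 + (-2*(-5) + 7)))**2 = ((-113 + 4*(10 + 7))/(-40 + (10 + 7)))**2 = ((-113 + 4*17)/(-40 + 17))**2 = ((-113 + 68)/(-23))**2 = (-1/23*(-45))**2 = (45/23)**2 = 2025/529 ≈ 3.8280)
-4048176 - K = -4048176 - 1*2025/529 = -4048176 - 2025/529 = -2141487129/529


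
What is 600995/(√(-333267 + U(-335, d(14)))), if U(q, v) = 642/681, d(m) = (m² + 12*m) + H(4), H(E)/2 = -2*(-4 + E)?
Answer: -120199*I*√17172866665/15130279 ≈ -1041.1*I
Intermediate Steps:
H(E) = 16 - 4*E (H(E) = 2*(-2*(-4 + E)) = 2*(8 - 2*E) = 16 - 4*E)
d(m) = m² + 12*m (d(m) = (m² + 12*m) + (16 - 4*4) = (m² + 12*m) + (16 - 16) = (m² + 12*m) + 0 = m² + 12*m)
U(q, v) = 214/227 (U(q, v) = 642*(1/681) = 214/227)
600995/(√(-333267 + U(-335, d(14)))) = 600995/(√(-333267 + 214/227)) = 600995/(√(-75651395/227)) = 600995/((I*√17172866665/227)) = 600995*(-I*√17172866665/75651395) = -120199*I*√17172866665/15130279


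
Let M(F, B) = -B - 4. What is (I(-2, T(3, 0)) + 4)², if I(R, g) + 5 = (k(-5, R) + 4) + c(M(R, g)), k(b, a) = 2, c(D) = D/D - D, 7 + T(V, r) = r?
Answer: 9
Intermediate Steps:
T(V, r) = -7 + r
M(F, B) = -4 - B
c(D) = 1 - D
I(R, g) = 6 + g (I(R, g) = -5 + ((2 + 4) + (1 - (-4 - g))) = -5 + (6 + (1 + (4 + g))) = -5 + (6 + (5 + g)) = -5 + (11 + g) = 6 + g)
(I(-2, T(3, 0)) + 4)² = ((6 + (-7 + 0)) + 4)² = ((6 - 7) + 4)² = (-1 + 4)² = 3² = 9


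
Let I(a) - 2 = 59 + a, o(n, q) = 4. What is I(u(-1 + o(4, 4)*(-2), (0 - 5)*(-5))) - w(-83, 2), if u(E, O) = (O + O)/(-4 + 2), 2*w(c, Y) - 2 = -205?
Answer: 275/2 ≈ 137.50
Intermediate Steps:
w(c, Y) = -203/2 (w(c, Y) = 1 + (½)*(-205) = 1 - 205/2 = -203/2)
u(E, O) = -O (u(E, O) = (2*O)/(-2) = (2*O)*(-½) = -O)
I(a) = 61 + a (I(a) = 2 + (59 + a) = 61 + a)
I(u(-1 + o(4, 4)*(-2), (0 - 5)*(-5))) - w(-83, 2) = (61 - (0 - 5)*(-5)) - 1*(-203/2) = (61 - (-5)*(-5)) + 203/2 = (61 - 1*25) + 203/2 = (61 - 25) + 203/2 = 36 + 203/2 = 275/2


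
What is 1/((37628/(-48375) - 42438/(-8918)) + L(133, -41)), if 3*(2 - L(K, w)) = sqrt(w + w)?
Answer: 278278623969357375/2088267079804170379 + 15509423180671875*I*sqrt(82)/2088267079804170379 ≈ 0.13326 + 0.067254*I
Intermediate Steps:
L(K, w) = 2 - sqrt(2)*sqrt(w)/3 (L(K, w) = 2 - sqrt(w + w)/3 = 2 - sqrt(2)*sqrt(w)/3)
1/((37628/(-48375) - 42438/(-8918)) + L(133, -41)) = 1/((37628/(-48375) - 42438/(-8918)) + (2 - sqrt(2)*sqrt(-41)/3)) = 1/((37628*(-1/48375) - 42438*(-1/8918)) + (2 - sqrt(2)*I*sqrt(41)/3)) = 1/((-37628/48375 + 21219/4459) + (2 - I*sqrt(82)/3)) = 1/(858685873/215704125 + (2 - I*sqrt(82)/3)) = 1/(1290094123/215704125 - I*sqrt(82)/3)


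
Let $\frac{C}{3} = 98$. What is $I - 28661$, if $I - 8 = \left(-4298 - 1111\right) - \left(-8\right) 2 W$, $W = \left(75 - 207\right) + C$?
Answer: $-31470$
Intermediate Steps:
$C = 294$ ($C = 3 \cdot 98 = 294$)
$W = 162$ ($W = \left(75 - 207\right) + 294 = -132 + 294 = 162$)
$I = -2809$ ($I = 8 - \left(5409 + \left(-8\right) 2 \cdot 162\right) = 8 - \left(5409 - 2592\right) = 8 - 2817 = -2809$)
$I - 28661 = -2809 - 28661 = -31470$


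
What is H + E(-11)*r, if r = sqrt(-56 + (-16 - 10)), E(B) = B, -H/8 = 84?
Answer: -672 - 11*I*sqrt(82) ≈ -672.0 - 99.609*I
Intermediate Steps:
H = -672 (H = -8*84 = -672)
r = I*sqrt(82) (r = sqrt(-56 - 26) = sqrt(-82) = I*sqrt(82) ≈ 9.0554*I)
H + E(-11)*r = -672 - 11*I*sqrt(82)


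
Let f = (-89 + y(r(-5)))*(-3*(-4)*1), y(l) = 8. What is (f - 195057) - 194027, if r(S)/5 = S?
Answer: -390056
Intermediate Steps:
r(S) = 5*S
f = -972 (f = (-89 + 8)*(-3*(-4)*1) = -972 ≈ -972.00)
(f - 195057) - 194027 = (-972 - 195057) - 194027 = -196029 - 194027 = -390056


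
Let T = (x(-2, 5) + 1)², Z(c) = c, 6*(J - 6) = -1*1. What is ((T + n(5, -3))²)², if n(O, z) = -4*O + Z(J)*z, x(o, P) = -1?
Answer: 31640625/16 ≈ 1.9775e+6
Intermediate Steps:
J = 35/6 (J = 6 + (-1*1)/6 = 6 + (⅙)*(-1) = 6 - ⅙ = 35/6 ≈ 5.8333)
T = 0 (T = (-1 + 1)² = 0² = 0)
n(O, z) = -4*O + 35*z/6
((T + n(5, -3))²)² = ((0 + (-4*5 + (35/6)*(-3)))²)² = ((0 + (-20 - 35/2))²)² = ((0 - 75/2)²)² = ((-75/2)²)² = (5625/4)² = 31640625/16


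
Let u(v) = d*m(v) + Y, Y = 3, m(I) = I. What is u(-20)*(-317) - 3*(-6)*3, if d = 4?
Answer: 24463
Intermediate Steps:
u(v) = 3 + 4*v (u(v) = 4*v + 3 = 3 + 4*v)
u(-20)*(-317) - 3*(-6)*3 = (3 + 4*(-20))*(-317) - 3*(-6)*3 = (3 - 80)*(-317) + 18*3 = -77*(-317) + 54 = 24409 + 54 = 24463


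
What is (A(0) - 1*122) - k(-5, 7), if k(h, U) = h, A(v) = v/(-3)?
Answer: -117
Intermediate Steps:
A(v) = -v/3 (A(v) = v*(-1/3) = -v/3)
(A(0) - 1*122) - k(-5, 7) = (-1/3*0 - 1*122) - 1*(-5) = (0 - 122) + 5 = -122 + 5 = -117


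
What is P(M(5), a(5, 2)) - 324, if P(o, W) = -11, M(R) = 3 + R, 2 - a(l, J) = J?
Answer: -335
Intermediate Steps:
a(l, J) = 2 - J
P(M(5), a(5, 2)) - 324 = -11 - 324 = -335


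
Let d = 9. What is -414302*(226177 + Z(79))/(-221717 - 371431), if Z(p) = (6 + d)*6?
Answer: 46871435317/296574 ≈ 1.5804e+5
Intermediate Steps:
Z(p) = 90 (Z(p) = (6 + 9)*6 = 15*6 = 90)
-414302*(226177 + Z(79))/(-221717 - 371431) = -414302*(226177 + 90)/(-221717 - 371431) = -414302/((-593148/226267)) = -414302/((-593148*1/226267)) = -414302/(-593148/226267) = -414302*(-226267/593148) = 46871435317/296574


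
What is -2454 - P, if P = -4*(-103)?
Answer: -2866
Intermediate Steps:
P = 412
-2454 - P = -2454 - 1*412 = -2454 - 412 = -2866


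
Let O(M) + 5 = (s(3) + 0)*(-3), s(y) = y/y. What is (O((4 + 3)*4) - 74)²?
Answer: 6724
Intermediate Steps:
s(y) = 1
O(M) = -8 (O(M) = -5 + (1 + 0)*(-3) = -5 + 1*(-3) = -5 - 3 = -8)
(O((4 + 3)*4) - 74)² = (-8 - 74)² = (-82)² = 6724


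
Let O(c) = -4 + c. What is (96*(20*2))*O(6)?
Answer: 7680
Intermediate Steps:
(96*(20*2))*O(6) = (96*(20*2))*(-4 + 6) = (96*40)*2 = 3840*2 = 7680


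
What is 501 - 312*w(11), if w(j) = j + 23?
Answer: -10107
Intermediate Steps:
w(j) = 23 + j
501 - 312*w(11) = 501 - 312*(23 + 11) = 501 - 312*34 = 501 - 10608 = -10107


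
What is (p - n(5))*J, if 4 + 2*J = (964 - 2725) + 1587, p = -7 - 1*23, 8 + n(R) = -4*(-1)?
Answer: 2314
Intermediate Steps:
n(R) = -4 (n(R) = -8 - 4*(-1) = -8 + 4 = -4)
p = -30 (p = -7 - 23 = -30)
J = -89 (J = -2 + ((964 - 2725) + 1587)/2 = -2 + (-1761 + 1587)/2 = -2 + (½)*(-174) = -2 - 87 = -89)
(p - n(5))*J = (-30 - 1*(-4))*(-89) = (-30 + 4)*(-89) = -26*(-89) = 2314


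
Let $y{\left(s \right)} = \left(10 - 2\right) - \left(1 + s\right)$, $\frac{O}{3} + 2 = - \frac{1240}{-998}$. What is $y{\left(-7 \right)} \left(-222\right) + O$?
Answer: $- \frac{1552026}{499} \approx -3110.3$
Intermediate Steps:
$O = - \frac{1134}{499}$ ($O = -6 + 3 \left(- \frac{1240}{-998}\right) = -6 + 3 \left(\left(-1240\right) \left(- \frac{1}{998}\right)\right) = -6 + 3 \cdot \frac{620}{499} = -6 + \frac{1860}{499} = - \frac{1134}{499} \approx -2.2725$)
$y{\left(s \right)} = 7 - s$ ($y{\left(s \right)} = 8 - \left(1 + s\right) = 7 - s$)
$y{\left(-7 \right)} \left(-222\right) + O = \left(7 - -7\right) \left(-222\right) - \frac{1134}{499} = \left(7 + 7\right) \left(-222\right) - \frac{1134}{499} = 14 \left(-222\right) - \frac{1134}{499} = -3108 - \frac{1134}{499} = - \frac{1552026}{499}$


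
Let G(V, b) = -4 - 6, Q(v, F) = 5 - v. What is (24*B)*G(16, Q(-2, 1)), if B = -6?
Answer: 1440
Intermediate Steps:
G(V, b) = -10
(24*B)*G(16, Q(-2, 1)) = (24*(-6))*(-10) = -144*(-10) = 1440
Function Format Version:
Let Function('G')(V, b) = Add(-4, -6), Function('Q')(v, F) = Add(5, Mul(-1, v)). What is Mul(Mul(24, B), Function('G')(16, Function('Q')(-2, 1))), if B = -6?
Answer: 1440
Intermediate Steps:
Function('G')(V, b) = -10
Mul(Mul(24, B), Function('G')(16, Function('Q')(-2, 1))) = Mul(Mul(24, -6), -10) = Mul(-144, -10) = 1440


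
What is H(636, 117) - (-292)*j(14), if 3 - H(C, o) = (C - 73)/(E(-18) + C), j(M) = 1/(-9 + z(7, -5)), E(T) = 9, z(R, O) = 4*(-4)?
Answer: -30808/3225 ≈ -9.5529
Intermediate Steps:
z(R, O) = -16
j(M) = -1/25 (j(M) = 1/(-9 - 16) = 1/(-25) = -1/25)
H(C, o) = 3 - (-73 + C)/(9 + C) (H(C, o) = 3 - (C - 73)/(9 + C) = 3 - (-73 + C)/(9 + C))
H(636, 117) - (-292)*j(14) = 2*(50 + 636)/(9 + 636) - (-292)*(-1)/25 = 2*686/645 - 1*292/25 = 2*(1/645)*686 - 292/25 = 1372/645 - 292/25 = -30808/3225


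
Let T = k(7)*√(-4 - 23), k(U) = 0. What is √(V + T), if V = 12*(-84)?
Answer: 12*I*√7 ≈ 31.749*I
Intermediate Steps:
T = 0 (T = 0*√(-4 - 23) = 0*√(-27) = 0*(3*I*√3) = 0)
V = -1008
√(V + T) = √(-1008 + 0) = √(-1008) = 12*I*√7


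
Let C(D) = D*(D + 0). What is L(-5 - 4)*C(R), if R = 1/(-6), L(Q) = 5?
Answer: 5/36 ≈ 0.13889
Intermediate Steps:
R = -⅙ ≈ -0.16667
C(D) = D² (C(D) = D*D = D²)
L(-5 - 4)*C(R) = 5*(-⅙)² = 5*(1/36) = 5/36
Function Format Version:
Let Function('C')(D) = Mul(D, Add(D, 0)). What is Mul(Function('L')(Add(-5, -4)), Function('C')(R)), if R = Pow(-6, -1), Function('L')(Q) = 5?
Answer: Rational(5, 36) ≈ 0.13889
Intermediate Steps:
R = Rational(-1, 6) ≈ -0.16667
Function('C')(D) = Pow(D, 2) (Function('C')(D) = Mul(D, D) = Pow(D, 2))
Mul(Function('L')(Add(-5, -4)), Function('C')(R)) = Mul(5, Pow(Rational(-1, 6), 2)) = Mul(5, Rational(1, 36)) = Rational(5, 36)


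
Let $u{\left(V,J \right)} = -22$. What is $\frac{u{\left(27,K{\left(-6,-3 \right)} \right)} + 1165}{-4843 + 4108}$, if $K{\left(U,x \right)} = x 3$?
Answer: $- \frac{381}{245} \approx -1.5551$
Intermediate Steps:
$K{\left(U,x \right)} = 3 x$
$\frac{u{\left(27,K{\left(-6,-3 \right)} \right)} + 1165}{-4843 + 4108} = \frac{-22 + 1165}{-4843 + 4108} = \frac{1143}{-735} = 1143 \left(- \frac{1}{735}\right) = - \frac{381}{245}$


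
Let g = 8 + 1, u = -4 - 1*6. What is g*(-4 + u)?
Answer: -126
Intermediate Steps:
u = -10 (u = -4 - 6 = -10)
g = 9
g*(-4 + u) = 9*(-4 - 10) = 9*(-14) = -126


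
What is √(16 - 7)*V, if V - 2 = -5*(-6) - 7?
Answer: 75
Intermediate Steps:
V = 25 (V = 2 + (-5*(-6) - 7) = 2 + (30 - 7) = 2 + 23 = 25)
√(16 - 7)*V = √(16 - 7)*25 = √9*25 = 3*25 = 75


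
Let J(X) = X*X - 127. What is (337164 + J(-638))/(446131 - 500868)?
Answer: -744081/54737 ≈ -13.594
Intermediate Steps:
J(X) = -127 + X² (J(X) = X² - 127 = -127 + X²)
(337164 + J(-638))/(446131 - 500868) = (337164 + (-127 + (-638)²))/(446131 - 500868) = (337164 + (-127 + 407044))/(-54737) = (337164 + 406917)*(-1/54737) = 744081*(-1/54737) = -744081/54737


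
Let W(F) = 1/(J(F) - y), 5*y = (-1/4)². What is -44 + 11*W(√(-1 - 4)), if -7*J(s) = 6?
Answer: -27588/487 ≈ -56.649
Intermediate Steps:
J(s) = -6/7 (J(s) = -⅐*6 = -6/7)
y = 1/80 (y = (-1/4)²/5 = (-1*¼)²/5 = (-¼)²/5 = (⅕)*(1/16) = 1/80 ≈ 0.012500)
W(F) = -560/487 (W(F) = 1/(-6/7 - 1*1/80) = 1/(-6/7 - 1/80) = 1/(-487/560) = -560/487)
-44 + 11*W(√(-1 - 4)) = -44 + 11*(-560/487) = -44 - 6160/487 = -27588/487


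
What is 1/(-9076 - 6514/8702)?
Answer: -4351/39492933 ≈ -0.00011017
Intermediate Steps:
1/(-9076 - 6514/8702) = 1/(-9076 - 6514*1/8702) = 1/(-9076 - 3257/4351) = 1/(-39492933/4351) = -4351/39492933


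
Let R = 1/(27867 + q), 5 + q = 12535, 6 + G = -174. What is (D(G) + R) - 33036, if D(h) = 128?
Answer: -1329384475/40397 ≈ -32908.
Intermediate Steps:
G = -180 (G = -6 - 174 = -180)
q = 12530 (q = -5 + 12535 = 12530)
R = 1/40397 (R = 1/(27867 + 12530) = 1/40397 ≈ 2.4754e-5)
(D(G) + R) - 33036 = (128 + 1/40397) - 33036 = 5170817/40397 - 33036 = -1329384475/40397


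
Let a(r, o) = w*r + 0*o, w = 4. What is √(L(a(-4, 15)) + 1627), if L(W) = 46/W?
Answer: √25986/4 ≈ 40.300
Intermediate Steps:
a(r, o) = 4*r (a(r, o) = 4*r + 0*o = 4*r + 0 = 4*r)
√(L(a(-4, 15)) + 1627) = √(46/((4*(-4))) + 1627) = √(46/(-16) + 1627) = √(46*(-1/16) + 1627) = √(-23/8 + 1627) = √(12993/8) = √25986/4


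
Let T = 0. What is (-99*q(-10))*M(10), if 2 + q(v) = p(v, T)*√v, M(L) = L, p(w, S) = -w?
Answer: 1980 - 9900*I*√10 ≈ 1980.0 - 31307.0*I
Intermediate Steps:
q(v) = -2 - v^(3/2) (q(v) = -2 + (-v)*√v = -2 - v^(3/2))
(-99*q(-10))*M(10) = -99*(-2 - (-10)^(3/2))*10 = -99*(-2 - (-10)*I*√10)*10 = -99*(-2 + 10*I*√10)*10 = (198 - 990*I*√10)*10 = 1980 - 9900*I*√10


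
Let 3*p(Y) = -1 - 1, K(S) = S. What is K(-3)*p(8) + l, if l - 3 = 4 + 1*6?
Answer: 15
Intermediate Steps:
l = 13 (l = 3 + (4 + 1*6) = 3 + (4 + 6) = 3 + 10 = 13)
p(Y) = -2/3 (p(Y) = (-1 - 1)/3 = (1/3)*(-2) = -2/3)
K(-3)*p(8) + l = -3*(-2/3) + 13 = 2 + 13 = 15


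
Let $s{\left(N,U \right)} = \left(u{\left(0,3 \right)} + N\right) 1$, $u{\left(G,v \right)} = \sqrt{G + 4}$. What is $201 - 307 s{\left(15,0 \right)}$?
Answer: $-5018$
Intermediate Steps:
$u{\left(G,v \right)} = \sqrt{4 + G}$
$s{\left(N,U \right)} = 2 + N$ ($s{\left(N,U \right)} = \left(\sqrt{4 + 0} + N\right) 1 = \left(\sqrt{4} + N\right) 1 = \left(2 + N\right) 1 = 2 + N$)
$201 - 307 s{\left(15,0 \right)} = 201 - 307 \left(2 + 15\right) = 201 - 5219 = -5018$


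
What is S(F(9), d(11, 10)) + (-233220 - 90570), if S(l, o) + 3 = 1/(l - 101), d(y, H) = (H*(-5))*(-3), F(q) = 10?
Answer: -29465164/91 ≈ -3.2379e+5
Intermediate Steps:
d(y, H) = 15*H (d(y, H) = -5*H*(-3) = 15*H)
S(l, o) = -3 + 1/(-101 + l) (S(l, o) = -3 + 1/(l - 101) = -3 + 1/(-101 + l))
S(F(9), d(11, 10)) + (-233220 - 90570) = (304 - 3*10)/(-101 + 10) + (-233220 - 90570) = (304 - 30)/(-91) - 323790 = -1/91*274 - 323790 = -274/91 - 323790 = -29465164/91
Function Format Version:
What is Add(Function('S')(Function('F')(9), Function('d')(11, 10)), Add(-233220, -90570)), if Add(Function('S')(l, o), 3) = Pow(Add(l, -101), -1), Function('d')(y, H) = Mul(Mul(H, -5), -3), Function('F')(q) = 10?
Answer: Rational(-29465164, 91) ≈ -3.2379e+5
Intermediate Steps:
Function('d')(y, H) = Mul(15, H) (Function('d')(y, H) = Mul(Mul(-5, H), -3) = Mul(15, H))
Function('S')(l, o) = Add(-3, Pow(Add(-101, l), -1)) (Function('S')(l, o) = Add(-3, Pow(Add(l, -101), -1)) = Add(-3, Pow(Add(-101, l), -1)))
Add(Function('S')(Function('F')(9), Function('d')(11, 10)), Add(-233220, -90570)) = Add(Mul(Pow(Add(-101, 10), -1), Add(304, Mul(-3, 10))), Add(-233220, -90570)) = Add(Mul(Pow(-91, -1), Add(304, -30)), -323790) = Add(Mul(Rational(-1, 91), 274), -323790) = Add(Rational(-274, 91), -323790) = Rational(-29465164, 91)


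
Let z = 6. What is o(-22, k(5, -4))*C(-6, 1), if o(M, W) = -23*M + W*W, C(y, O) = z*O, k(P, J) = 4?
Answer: 3132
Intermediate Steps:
C(y, O) = 6*O
o(M, W) = W² - 23*M (o(M, W) = -23*M + W² = W² - 23*M)
o(-22, k(5, -4))*C(-6, 1) = (4² - 23*(-22))*(6*1) = (16 + 506)*6 = 522*6 = 3132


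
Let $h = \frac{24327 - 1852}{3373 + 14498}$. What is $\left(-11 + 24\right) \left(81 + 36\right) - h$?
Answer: $\frac{27159316}{17871} \approx 1519.7$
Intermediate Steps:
$h = \frac{22475}{17871} \approx 1.2576$
$\left(-11 + 24\right) \left(81 + 36\right) - h = \left(-11 + 24\right) \left(81 + 36\right) - \frac{22475}{17871} = 13 \cdot 117 - \frac{22475}{17871} = 1521 - \frac{22475}{17871} = \frac{27159316}{17871}$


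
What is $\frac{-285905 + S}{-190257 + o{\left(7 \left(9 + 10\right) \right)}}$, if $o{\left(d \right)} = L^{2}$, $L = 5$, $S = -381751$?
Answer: $\frac{83457}{23779} \approx 3.5097$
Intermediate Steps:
$o{\left(d \right)} = 25$ ($o{\left(d \right)} = 5^{2} = 25$)
$\frac{-285905 + S}{-190257 + o{\left(7 \left(9 + 10\right) \right)}} = \frac{-285905 - 381751}{-190257 + 25} = - \frac{667656}{-190232} = \left(-667656\right) \left(- \frac{1}{190232}\right) = \frac{83457}{23779}$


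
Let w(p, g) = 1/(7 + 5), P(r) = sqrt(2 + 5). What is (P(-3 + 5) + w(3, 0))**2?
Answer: 1009/144 + sqrt(7)/6 ≈ 7.4479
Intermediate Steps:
P(r) = sqrt(7)
w(p, g) = 1/12
(P(-3 + 5) + w(3, 0))**2 = (sqrt(7) + 1/12)**2 = (1/12 + sqrt(7))**2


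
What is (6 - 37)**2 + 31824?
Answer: 32785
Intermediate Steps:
(6 - 37)**2 + 31824 = (-31)**2 + 31824 = 961 + 31824 = 32785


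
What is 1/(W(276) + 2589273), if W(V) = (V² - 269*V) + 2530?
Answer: 1/2593735 ≈ 3.8554e-7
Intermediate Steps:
W(V) = 2530 + V² - 269*V
1/(W(276) + 2589273) = 1/((2530 + 276² - 269*276) + 2589273) = 1/((2530 + 76176 - 74244) + 2589273) = 1/(4462 + 2589273) = 1/2593735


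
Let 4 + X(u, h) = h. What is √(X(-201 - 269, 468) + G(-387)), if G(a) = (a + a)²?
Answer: 2*√149885 ≈ 774.30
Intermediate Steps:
X(u, h) = -4 + h
G(a) = 4*a² (G(a) = (2*a)² = 4*a²)
√(X(-201 - 269, 468) + G(-387)) = √((-4 + 468) + 4*(-387)²) = √(464 + 4*149769) = √(464 + 599076) = √599540 = 2*√149885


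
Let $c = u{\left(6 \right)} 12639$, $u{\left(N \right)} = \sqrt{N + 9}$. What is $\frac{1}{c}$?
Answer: $\frac{\sqrt{15}}{189585} \approx 2.0429 \cdot 10^{-5}$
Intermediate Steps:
$u{\left(N \right)} = \sqrt{9 + N}$
$c = 12639 \sqrt{15}$ ($c = \sqrt{9 + 6} \cdot 12639 = \sqrt{15} \cdot 12639 = 12639 \sqrt{15} \approx 48951.0$)
$\frac{1}{c} = \frac{1}{12639 \sqrt{15}} = \frac{\sqrt{15}}{189585}$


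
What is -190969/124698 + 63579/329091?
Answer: -373591871/279163194 ≈ -1.3383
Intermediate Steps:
-190969/124698 + 63579/329091 = -190969*1/124698 + 63579*(1/329091) = -190969/124698 + 21193/109697 = -373591871/279163194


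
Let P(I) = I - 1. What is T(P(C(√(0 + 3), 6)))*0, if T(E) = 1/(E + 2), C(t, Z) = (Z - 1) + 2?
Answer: 0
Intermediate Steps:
C(t, Z) = 1 + Z (C(t, Z) = (-1 + Z) + 2 = 1 + Z)
P(I) = -1 + I
T(E) = 1/(2 + E)
T(P(C(√(0 + 3), 6)))*0 = 0/(2 + (-1 + (1 + 6))) = 0/(2 + (-1 + 7)) = 0/(2 + 6) = 0/8 = (⅛)*0 = 0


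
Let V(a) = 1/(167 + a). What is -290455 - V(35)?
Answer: -58671911/202 ≈ -2.9046e+5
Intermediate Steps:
-290455 - V(35) = -290455 - 1/(167 + 35) = -290455 - 1/202 = -58671911/202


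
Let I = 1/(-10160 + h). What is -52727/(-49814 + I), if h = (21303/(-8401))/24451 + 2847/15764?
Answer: 247807845014373547535/234117245736282609322 ≈ 1.0585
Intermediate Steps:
h = 83496366615/462589740452 (h = (21303*(-1/8401))*(1/24451) + 2847*(1/15764) = -21303/8401*1/24451 + 2847/15764 = -21303/205412851 + 2847/15764 = 83496366615/462589740452 ≈ 0.18050)
I = -462589740452/4699828266625705 (I = 1/(-10160 + 83496366615/462589740452) = 1/(-4699828266625705/462589740452) = -462589740452/4699828266625705 ≈ -9.8427e-5)
-52727/(-49814 + I) = -52727/(-49814 - 462589740452/4699828266625705) = -52727/(-234117245736282609322/4699828266625705) = -52727*(-4699828266625705/234117245736282609322) = 247807845014373547535/234117245736282609322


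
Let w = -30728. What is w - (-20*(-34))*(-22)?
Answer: -15768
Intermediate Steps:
w - (-20*(-34))*(-22) = -30728 - (-20*(-34))*(-22) = -30728 - 680*(-22) = -30728 - 1*(-14960) = -30728 + 14960 = -15768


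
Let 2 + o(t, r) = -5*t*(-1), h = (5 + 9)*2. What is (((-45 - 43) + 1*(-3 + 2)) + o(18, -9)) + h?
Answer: 27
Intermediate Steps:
h = 28 (h = 14*2 = 28)
o(t, r) = -2 + 5*t (o(t, r) = -2 - 5*t*(-1) = -2 + 5*t)
(((-45 - 43) + 1*(-3 + 2)) + o(18, -9)) + h = (((-45 - 43) + 1*(-3 + 2)) + (-2 + 5*18)) + 28 = ((-88 + 1*(-1)) + (-2 + 90)) + 28 = ((-88 - 1) + 88) + 28 = (-89 + 88) + 28 = -1 + 28 = 27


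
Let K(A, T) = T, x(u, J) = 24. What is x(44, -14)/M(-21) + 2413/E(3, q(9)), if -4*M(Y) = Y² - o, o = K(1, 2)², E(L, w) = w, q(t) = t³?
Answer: 984497/318573 ≈ 3.0903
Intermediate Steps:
o = 4 (o = 2² = 4)
M(Y) = 1 - Y²/4 (M(Y) = -(Y² - 1*4)/4 = -(Y² - 4)/4 = -(-4 + Y²)/4 = 1 - Y²/4)
x(44, -14)/M(-21) + 2413/E(3, q(9)) = 24/(1 - ¼*(-21)²) + 2413/(9³) = 24/(1 - ¼*441) + 2413/729 = 24/(1 - 441/4) + 2413*(1/729) = 24/(-437/4) + 2413/729 = 24*(-4/437) + 2413/729 = -96/437 + 2413/729 = 984497/318573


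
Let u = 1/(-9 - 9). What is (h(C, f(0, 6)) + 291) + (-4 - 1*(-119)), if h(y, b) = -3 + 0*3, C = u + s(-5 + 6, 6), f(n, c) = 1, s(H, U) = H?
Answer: 403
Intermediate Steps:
u = -1/18 (u = 1/(-18) = -1/18 ≈ -0.055556)
C = 17/18 (C = -1/18 + (-5 + 6) = -1/18 + 1 = 17/18 ≈ 0.94444)
h(y, b) = -3 (h(y, b) = -3 + 0 = -3)
(h(C, f(0, 6)) + 291) + (-4 - 1*(-119)) = (-3 + 291) + (-4 - 1*(-119)) = 288 + (-4 + 119) = 288 + 115 = 403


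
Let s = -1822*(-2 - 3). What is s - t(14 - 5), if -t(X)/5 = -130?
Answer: 8460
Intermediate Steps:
s = 9110 (s = -1822*(-5) = 9110)
t(X) = 650 (t(X) = -5*(-130) = 650)
s - t(14 - 5) = 9110 - 1*650 = 9110 - 650 = 8460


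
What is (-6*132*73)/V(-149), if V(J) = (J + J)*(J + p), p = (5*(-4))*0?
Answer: -28908/22201 ≈ -1.3021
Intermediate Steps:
p = 0 (p = -20*0 = 0)
V(J) = 2*J**2 (V(J) = (J + J)*(J + 0) = (2*J)*J = 2*J**2)
(-6*132*73)/V(-149) = (-6*132*73)/((2*(-149)**2)) = (-792*73)/((2*22201)) = -57816/44402 = -57816*1/44402 = -28908/22201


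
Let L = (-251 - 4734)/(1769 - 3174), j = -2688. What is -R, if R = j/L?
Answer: 755328/997 ≈ 757.60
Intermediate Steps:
L = 997/281 (L = -4985/(-1405) = -4985*(-1/1405) = 997/281 ≈ 3.5480)
R = -755328/997 (R = -2688/997/281 = -2688*281/997 = -755328/997 ≈ -757.60)
-R = -1*(-755328/997) = 755328/997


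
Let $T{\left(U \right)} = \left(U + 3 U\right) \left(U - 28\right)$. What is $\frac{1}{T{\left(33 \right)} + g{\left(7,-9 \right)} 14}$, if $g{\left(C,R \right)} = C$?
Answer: $\frac{1}{758} \approx 0.0013193$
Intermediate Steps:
$T{\left(U \right)} = 4 U \left(-28 + U\right)$
$\frac{1}{T{\left(33 \right)} + g{\left(7,-9 \right)} 14} = \frac{1}{4 \cdot 33 \left(-28 + 33\right) + 7 \cdot 14} = \frac{1}{4 \cdot 33 \cdot 5 + 98} = \frac{1}{660 + 98} = \frac{1}{758}$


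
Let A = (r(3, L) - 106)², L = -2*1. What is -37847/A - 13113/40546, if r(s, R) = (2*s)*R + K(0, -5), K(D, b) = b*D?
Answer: -858564937/282281252 ≈ -3.0415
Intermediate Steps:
K(D, b) = D*b
L = -2
r(s, R) = 2*R*s (r(s, R) = (2*s)*R + 0*(-5) = 2*R*s + 0 = 2*R*s)
A = 13924 (A = (2*(-2)*3 - 106)² = (-12 - 106)² = (-118)² = 13924)
-37847/A - 13113/40546 = -37847/13924 - 13113/40546 = -858564937/282281252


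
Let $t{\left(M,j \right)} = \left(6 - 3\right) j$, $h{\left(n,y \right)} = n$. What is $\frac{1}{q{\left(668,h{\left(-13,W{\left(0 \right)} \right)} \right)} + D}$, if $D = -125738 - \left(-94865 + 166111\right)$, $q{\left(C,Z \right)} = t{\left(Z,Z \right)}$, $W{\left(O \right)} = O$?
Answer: $- \frac{1}{197023} \approx -5.0755 \cdot 10^{-6}$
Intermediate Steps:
$t{\left(M,j \right)} = 3 j$
$q{\left(C,Z \right)} = 3 Z$
$D = -196984$ ($D = -125738 - 71246 = -196984$)
$\frac{1}{q{\left(668,h{\left(-13,W{\left(0 \right)} \right)} \right)} + D} = \frac{1}{3 \left(-13\right) - 196984} = \frac{1}{-39 - 196984} = \frac{1}{-197023} = - \frac{1}{197023}$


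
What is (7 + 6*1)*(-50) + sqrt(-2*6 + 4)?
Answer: -650 + 2*I*sqrt(2) ≈ -650.0 + 2.8284*I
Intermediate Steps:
(7 + 6*1)*(-50) + sqrt(-2*6 + 4) = (7 + 6)*(-50) + sqrt(-12 + 4) = 13*(-50) + sqrt(-8) = -650 + 2*I*sqrt(2)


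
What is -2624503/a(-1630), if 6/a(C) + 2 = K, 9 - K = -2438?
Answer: -2138969945/2 ≈ -1.0695e+9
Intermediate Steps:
K = 2447 (K = 9 - 1*(-2438) = 9 + 2438 = 2447)
a(C) = 2/815 (a(C) = 6/(-2 + 2447) = 6/2445 = 6*(1/2445) = 2/815)
-2624503/a(-1630) = -2624503/2/815 = -2624503*815/2 = -2138969945/2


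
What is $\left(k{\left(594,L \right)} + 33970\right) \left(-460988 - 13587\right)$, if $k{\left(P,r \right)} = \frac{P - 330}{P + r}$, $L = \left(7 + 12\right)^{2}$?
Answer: $- \frac{3079195792810}{191} \approx -1.6121 \cdot 10^{10}$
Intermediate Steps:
$L = 361$ ($L = 19^{2} = 361$)
$k{\left(P,r \right)} = \frac{-330 + P}{P + r}$
$\left(k{\left(594,L \right)} + 33970\right) \left(-460988 - 13587\right) = \left(\frac{-330 + 594}{594 + 361} + 33970\right) \left(-460988 - 13587\right) = \left(\frac{1}{955} \cdot 264 + 33970\right) \left(-474575\right) = \left(\frac{264}{955} + 33970\right) \left(-474575\right) = \frac{32441614}{955} \left(-474575\right) = - \frac{3079195792810}{191}$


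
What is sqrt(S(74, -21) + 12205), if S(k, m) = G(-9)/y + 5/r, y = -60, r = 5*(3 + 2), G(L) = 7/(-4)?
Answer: sqrt(1757553)/12 ≈ 110.48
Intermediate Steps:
G(L) = -7/4 (G(L) = 7*(-1/4) = -7/4)
r = 25 (r = 5*5 = 25)
S(k, m) = 11/48 (S(k, m) = -7/4/(-60) + 5/25 = -7/4*(-1/60) + 5*(1/25) = 7/240 + 1/5 = 11/48)
sqrt(S(74, -21) + 12205) = sqrt(11/48 + 12205) = sqrt(585851/48) = sqrt(1757553)/12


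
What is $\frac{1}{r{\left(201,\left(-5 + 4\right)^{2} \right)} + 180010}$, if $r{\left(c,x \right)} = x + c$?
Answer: $\frac{1}{180212} \approx 5.549 \cdot 10^{-6}$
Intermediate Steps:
$r{\left(c,x \right)} = c + x$
$\frac{1}{r{\left(201,\left(-5 + 4\right)^{2} \right)} + 180010} = \frac{1}{\left(201 + \left(-5 + 4\right)^{2}\right) + 180010} = \frac{1}{\left(201 + \left(-1\right)^{2}\right) + 180010} = \frac{1}{\left(201 + 1\right) + 180010} = \frac{1}{202 + 180010} = \frac{1}{180212}$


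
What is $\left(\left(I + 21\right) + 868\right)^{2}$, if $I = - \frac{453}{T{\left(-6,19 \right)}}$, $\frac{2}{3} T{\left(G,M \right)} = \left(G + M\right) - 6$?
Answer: $\frac{35058241}{49} \approx 7.1547 \cdot 10^{5}$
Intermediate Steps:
$T{\left(G,M \right)} = -9 + \frac{3 G}{2} + \frac{3 M}{2}$ ($T{\left(G,M \right)} = \frac{3 \left(\left(G + M\right) - 6\right)}{2} = \frac{3 \left(-6 + G + M\right)}{2} = -9 + \frac{3 G}{2} + \frac{3 M}{2}$)
$I = - \frac{302}{7}$ ($I = - \frac{453}{-9 + \frac{3}{2} \left(-6\right) + \frac{3}{2} \cdot 19} = - \frac{453}{-9 - 9 + \frac{57}{2}} = - \frac{453}{\frac{21}{2}} = \left(-453\right) \frac{2}{21} = - \frac{302}{7} \approx -43.143$)
$\left(\left(I + 21\right) + 868\right)^{2} = \left(\left(- \frac{302}{7} + 21\right) + 868\right)^{2} = \left(- \frac{155}{7} + 868\right)^{2} = \left(\frac{5921}{7}\right)^{2} = \frac{35058241}{49}$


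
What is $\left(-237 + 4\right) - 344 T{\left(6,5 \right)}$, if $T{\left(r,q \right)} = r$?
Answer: $-2297$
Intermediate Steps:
$\left(-237 + 4\right) - 344 T{\left(6,5 \right)} = \left(-237 + 4\right) - 2064 = -233 - 2064 = -2297$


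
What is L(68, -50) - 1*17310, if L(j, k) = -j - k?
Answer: -17328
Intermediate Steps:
L(68, -50) - 1*17310 = (-1*68 - 1*(-50)) - 1*17310 = (-68 + 50) - 17310 = -18 - 17310 = -17328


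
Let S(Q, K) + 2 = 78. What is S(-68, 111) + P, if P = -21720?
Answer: -21644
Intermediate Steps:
S(Q, K) = 76 (S(Q, K) = -2 + 78 = 76)
S(-68, 111) + P = 76 - 21720 = -21644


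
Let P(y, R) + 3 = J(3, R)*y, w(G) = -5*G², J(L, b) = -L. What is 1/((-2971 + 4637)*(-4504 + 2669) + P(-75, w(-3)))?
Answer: -1/3056888 ≈ -3.2713e-7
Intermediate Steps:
P(y, R) = -3 - 3*y (P(y, R) = -3 + (-1*3)*y = -3 - 3*y)
1/((-2971 + 4637)*(-4504 + 2669) + P(-75, w(-3))) = 1/((-2971 + 4637)*(-4504 + 2669) + (-3 - 3*(-75))) = 1/(1666*(-1835) + (-3 + 225)) = 1/(-3057110 + 222) = 1/(-3056888) = -1/3056888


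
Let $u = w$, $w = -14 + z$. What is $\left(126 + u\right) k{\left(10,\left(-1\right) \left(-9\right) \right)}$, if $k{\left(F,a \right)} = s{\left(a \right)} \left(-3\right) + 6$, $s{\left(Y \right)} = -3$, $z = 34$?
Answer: $2190$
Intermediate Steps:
$k{\left(F,a \right)} = 15$ ($k{\left(F,a \right)} = \left(-3\right) \left(-3\right) + 6 = 9 + 6 = 15$)
$w = 20$ ($w = -14 + 34 = 20$)
$u = 20$
$\left(126 + u\right) k{\left(10,\left(-1\right) \left(-9\right) \right)} = \left(126 + 20\right) 15 = 146 \cdot 15 = 2190$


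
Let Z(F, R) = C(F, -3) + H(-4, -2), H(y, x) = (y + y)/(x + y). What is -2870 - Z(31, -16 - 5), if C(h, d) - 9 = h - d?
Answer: -8743/3 ≈ -2914.3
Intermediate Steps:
C(h, d) = 9 + h - d (C(h, d) = 9 + (h - d) = 9 + h - d)
H(y, x) = 2*y/(x + y) (H(y, x) = (2*y)/(x + y) = 2*y/(x + y))
Z(F, R) = 40/3 + F (Z(F, R) = (9 + F - 1*(-3)) + 2*(-4)/(-2 - 4) = (9 + F + 3) + 2*(-4)/(-6) = (12 + F) + 2*(-4)*(-1/6) = (12 + F) + 4/3 = 40/3 + F)
-2870 - Z(31, -16 - 5) = -2870 - (40/3 + 31) = -2870 - 1*133/3 = -2870 - 133/3 = -8743/3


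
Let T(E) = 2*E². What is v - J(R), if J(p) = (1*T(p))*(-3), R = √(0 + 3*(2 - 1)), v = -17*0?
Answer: 18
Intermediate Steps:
v = 0
R = √3 (R = √(0 + 3*1) = √(0 + 3) = √3 ≈ 1.7320)
J(p) = -6*p² (J(p) = (1*(2*p²))*(-3) = (2*p²)*(-3) = -6*p²)
v - J(R) = 0 - (-6)*(√3)² = 0 - (-6)*3 = 0 - 1*(-18) = 0 + 18 = 18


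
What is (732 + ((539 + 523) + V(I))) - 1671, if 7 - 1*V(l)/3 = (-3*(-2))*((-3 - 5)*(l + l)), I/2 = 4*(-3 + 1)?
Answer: -4464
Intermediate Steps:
I = -16 (I = 2*(4*(-3 + 1)) = 2*(4*(-2)) = 2*(-8) = -16)
V(l) = 21 + 288*l (V(l) = 21 - 3*(-3*(-2))*(-3 - 5)*(l + l) = 21 - 18*(-16*l) = 21 - (-288)*l = 21 + 288*l)
(732 + ((539 + 523) + V(I))) - 1671 = (732 + ((539 + 523) + (21 + 288*(-16)))) - 1671 = (732 + (1062 + (21 - 4608))) - 1671 = (732 + (1062 - 4587)) - 1671 = (732 - 3525) - 1671 = -2793 - 1671 = -4464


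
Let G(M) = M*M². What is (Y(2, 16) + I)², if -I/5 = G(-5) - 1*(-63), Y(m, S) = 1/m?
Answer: 385641/4 ≈ 96410.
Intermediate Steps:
G(M) = M³
I = 310 (I = -5*((-5)³ - 1*(-63)) = -5*(-125 + 63) = -5*(-62) = 310)
(Y(2, 16) + I)² = (1/2 + 310)² = (½ + 310)² = (621/2)² = 385641/4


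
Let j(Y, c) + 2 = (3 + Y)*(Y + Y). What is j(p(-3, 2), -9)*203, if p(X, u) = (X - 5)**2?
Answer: 1740522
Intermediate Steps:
p(X, u) = (-5 + X)**2
j(Y, c) = -2 + 2*Y*(3 + Y) (j(Y, c) = -2 + (3 + Y)*(Y + Y) = -2 + (3 + Y)*(2*Y) = -2 + 2*Y*(3 + Y))
j(p(-3, 2), -9)*203 = (-2 + 2*((-5 - 3)**2)**2 + 6*(-5 - 3)**2)*203 = (-2 + 2*((-8)**2)**2 + 6*(-8)**2)*203 = (-2 + 2*64**2 + 6*64)*203 = (-2 + 2*4096 + 384)*203 = (-2 + 8192 + 384)*203 = 8574*203 = 1740522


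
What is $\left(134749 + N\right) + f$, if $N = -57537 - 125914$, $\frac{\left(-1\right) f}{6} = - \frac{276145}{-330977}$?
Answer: $- \frac{16120898724}{330977} \approx -48707.0$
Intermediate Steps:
$f = - \frac{1656870}{330977}$ ($f = - 6 \left(- \frac{276145}{-330977}\right) = - 6 \left(\left(-276145\right) \left(- \frac{1}{330977}\right)\right) = \left(-6\right) \frac{276145}{330977} = - \frac{1656870}{330977} \approx -5.006$)
$N = -183451$
$\left(134749 + N\right) + f = \left(134749 - 183451\right) - \frac{1656870}{330977} = -48702 - \frac{1656870}{330977} = - \frac{16120898724}{330977}$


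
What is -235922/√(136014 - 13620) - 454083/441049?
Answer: -9267/9001 - 117961*√122394/61197 ≈ -675.38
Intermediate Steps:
-235922/√(136014 - 13620) - 454083/441049 = -235922*√122394/122394 - 454083*1/441049 = -117961*√122394/61197 - 9267/9001 = -9267/9001 - 117961*√122394/61197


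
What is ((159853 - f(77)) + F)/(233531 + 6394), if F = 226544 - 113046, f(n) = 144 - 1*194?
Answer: 273401/239925 ≈ 1.1395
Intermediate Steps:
f(n) = -50 (f(n) = 144 - 194 = -50)
F = 113498
((159853 - f(77)) + F)/(233531 + 6394) = ((159853 - 1*(-50)) + 113498)/(233531 + 6394) = ((159853 + 50) + 113498)/239925 = (159903 + 113498)*(1/239925) = 273401*(1/239925) = 273401/239925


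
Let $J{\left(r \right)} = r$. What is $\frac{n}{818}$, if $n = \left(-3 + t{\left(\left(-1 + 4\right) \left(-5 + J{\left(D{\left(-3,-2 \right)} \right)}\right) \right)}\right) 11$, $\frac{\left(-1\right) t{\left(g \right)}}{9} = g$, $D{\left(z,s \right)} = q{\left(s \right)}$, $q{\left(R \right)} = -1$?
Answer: $\frac{1749}{818} \approx 2.1381$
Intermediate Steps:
$D{\left(z,s \right)} = -1$
$t{\left(g \right)} = - 9 g$
$n = 1749$ ($n = \left(-3 - 9 \left(-1 + 4\right) \left(-5 - 1\right)\right) 11 = \left(-3 - 9 \cdot 3 \left(-6\right)\right) 11 = \left(-3 - -162\right) 11 = \left(-3 + 162\right) 11 = 159 \cdot 11 = 1749$)
$\frac{n}{818} = \frac{1749}{818}$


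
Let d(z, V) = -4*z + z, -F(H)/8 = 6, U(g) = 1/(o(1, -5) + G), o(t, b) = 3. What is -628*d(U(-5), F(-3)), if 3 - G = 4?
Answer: 942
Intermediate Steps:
G = -1 (G = 3 - 1*4 = 3 - 4 = -1)
U(g) = 1/2 (U(g) = 1/(3 - 1) = 1/2)
F(H) = -48 (F(H) = -8*6 = -48)
d(z, V) = -3*z
-628*d(U(-5), F(-3)) = -(-1884)/2 = -628*(-3/2) = 942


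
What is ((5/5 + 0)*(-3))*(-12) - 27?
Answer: 9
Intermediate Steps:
((5/5 + 0)*(-3))*(-12) - 27 = ((5*(1/5) + 0)*(-3))*(-12) - 27 = ((1 + 0)*(-3))*(-12) - 27 = (1*(-3))*(-12) - 27 = -3*(-12) - 27 = 36 - 27 = 9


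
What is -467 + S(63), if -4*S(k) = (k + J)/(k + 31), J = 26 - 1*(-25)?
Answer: -87853/188 ≈ -467.30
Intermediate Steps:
J = 51 (J = 26 + 25 = 51)
S(k) = -(51 + k)/(4*(31 + k)) (S(k) = -(k + 51)/(4*(k + 31)) = -(51 + k)/(4*(31 + k)))
-467 + S(63) = -467 + (-51 - 1*63)/(4*(31 + 63)) = -467 + (¼)*(-51 - 63)/94 = -467 + (¼)*(1/94)*(-114) = -467 - 57/188 = -87853/188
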